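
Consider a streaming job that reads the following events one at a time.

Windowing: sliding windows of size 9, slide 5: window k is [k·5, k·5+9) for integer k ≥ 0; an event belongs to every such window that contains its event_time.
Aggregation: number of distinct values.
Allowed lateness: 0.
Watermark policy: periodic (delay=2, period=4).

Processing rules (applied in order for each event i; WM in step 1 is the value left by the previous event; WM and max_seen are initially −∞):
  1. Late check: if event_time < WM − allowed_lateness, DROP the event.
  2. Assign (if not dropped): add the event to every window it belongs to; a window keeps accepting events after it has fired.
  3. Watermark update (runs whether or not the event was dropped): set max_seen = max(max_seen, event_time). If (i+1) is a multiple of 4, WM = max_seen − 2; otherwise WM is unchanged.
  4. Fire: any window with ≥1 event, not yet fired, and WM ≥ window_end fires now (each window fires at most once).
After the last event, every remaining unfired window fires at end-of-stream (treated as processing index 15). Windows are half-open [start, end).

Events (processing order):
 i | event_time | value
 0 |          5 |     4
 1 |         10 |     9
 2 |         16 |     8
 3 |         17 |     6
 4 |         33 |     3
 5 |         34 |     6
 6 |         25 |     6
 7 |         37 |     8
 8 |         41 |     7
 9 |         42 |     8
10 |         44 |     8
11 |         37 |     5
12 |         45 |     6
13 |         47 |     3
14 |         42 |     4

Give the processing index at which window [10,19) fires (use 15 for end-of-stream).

7

i=0 t=5 v=4: → [5,14),[0,9); WM=−∞
i=1 t=10 v=9: → [10,19),[5,14); WM=−∞
i=2 t=16 v=8: → [15,24),[10,19); WM=−∞
i=3 t=17 v=6: → [15,24),[10,19); WM=15; [0,9) fires=1 [5,14) fires=2
i=4 t=33 v=3: → [30,39),[25,34); WM=15
i=5 t=34 v=6: → [30,39); WM=15
i=6 t=25 v=6: → [25,34),[20,29); WM=15
i=7 t=37 v=8: → [35,44),[30,39); WM=35; [10,19) fires=3 [15,24) fires=2 [20,29) fires=1 [25,34) fires=2
i=8 t=41 v=7: → [40,49),[35,44); WM=35
i=9 t=42 v=8: → [40,49),[35,44); WM=35
i=10 t=44 v=8: → [40,49); WM=35
i=11 t=37 v=5: → [35,44),[30,39); WM=42; [30,39) fires=4
i=12 t=45 v=6: → [45,54),[40,49); WM=42
i=13 t=47 v=3: → [45,54),[40,49); WM=42
i=14 t=42 v=4: → [40,49),[35,44); WM=42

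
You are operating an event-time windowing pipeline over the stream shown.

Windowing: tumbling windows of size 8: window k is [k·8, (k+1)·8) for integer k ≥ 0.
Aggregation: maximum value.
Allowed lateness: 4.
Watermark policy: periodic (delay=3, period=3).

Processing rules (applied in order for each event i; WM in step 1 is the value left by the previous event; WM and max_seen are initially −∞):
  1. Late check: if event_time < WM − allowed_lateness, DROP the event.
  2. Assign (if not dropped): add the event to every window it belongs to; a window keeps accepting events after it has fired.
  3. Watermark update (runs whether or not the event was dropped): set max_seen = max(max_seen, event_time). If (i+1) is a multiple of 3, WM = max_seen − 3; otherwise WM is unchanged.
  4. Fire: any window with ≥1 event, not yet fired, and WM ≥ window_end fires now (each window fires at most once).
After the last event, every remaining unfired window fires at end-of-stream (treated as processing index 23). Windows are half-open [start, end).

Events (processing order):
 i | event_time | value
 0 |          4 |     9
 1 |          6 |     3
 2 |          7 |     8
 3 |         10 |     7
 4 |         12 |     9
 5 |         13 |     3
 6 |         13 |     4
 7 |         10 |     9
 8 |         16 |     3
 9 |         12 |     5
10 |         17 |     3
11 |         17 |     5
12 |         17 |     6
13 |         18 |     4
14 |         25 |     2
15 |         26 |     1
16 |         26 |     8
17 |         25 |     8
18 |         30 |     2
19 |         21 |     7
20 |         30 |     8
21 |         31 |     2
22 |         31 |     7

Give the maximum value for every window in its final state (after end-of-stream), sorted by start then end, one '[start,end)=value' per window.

[0,8)=9 [8,16)=9 [16,24)=7 [24,32)=8

i=0 t=4 v=9: → [0,8); WM=−∞
i=1 t=6 v=3: → [0,8); WM=−∞
i=2 t=7 v=8: → [0,8); WM=4
i=3 t=10 v=7: → [8,16); WM=4
i=4 t=12 v=9: → [8,16); WM=4
i=5 t=13 v=3: → [8,16); WM=10; [0,8) fires=9
i=6 t=13 v=4: → [8,16); WM=10
i=7 t=10 v=9: → [8,16); WM=10
i=8 t=16 v=3: → [16,24); WM=13
i=9 t=12 v=5: → [8,16); WM=13
i=10 t=17 v=3: → [16,24); WM=13
i=11 t=17 v=5: → [16,24); WM=14
i=12 t=17 v=6: → [16,24); WM=14
i=13 t=18 v=4: → [16,24); WM=14
i=14 t=25 v=2: → [24,32); WM=22; [8,16) fires=9
i=15 t=26 v=1: → [24,32); WM=22
i=16 t=26 v=8: → [24,32); WM=22
i=17 t=25 v=8: → [24,32); WM=23
i=18 t=30 v=2: → [24,32); WM=23
i=19 t=21 v=7: → [16,24); WM=23
i=20 t=30 v=8: → [24,32); WM=27; [16,24) fires=7
i=21 t=31 v=2: → [24,32); WM=27
i=22 t=31 v=7: → [24,32); WM=27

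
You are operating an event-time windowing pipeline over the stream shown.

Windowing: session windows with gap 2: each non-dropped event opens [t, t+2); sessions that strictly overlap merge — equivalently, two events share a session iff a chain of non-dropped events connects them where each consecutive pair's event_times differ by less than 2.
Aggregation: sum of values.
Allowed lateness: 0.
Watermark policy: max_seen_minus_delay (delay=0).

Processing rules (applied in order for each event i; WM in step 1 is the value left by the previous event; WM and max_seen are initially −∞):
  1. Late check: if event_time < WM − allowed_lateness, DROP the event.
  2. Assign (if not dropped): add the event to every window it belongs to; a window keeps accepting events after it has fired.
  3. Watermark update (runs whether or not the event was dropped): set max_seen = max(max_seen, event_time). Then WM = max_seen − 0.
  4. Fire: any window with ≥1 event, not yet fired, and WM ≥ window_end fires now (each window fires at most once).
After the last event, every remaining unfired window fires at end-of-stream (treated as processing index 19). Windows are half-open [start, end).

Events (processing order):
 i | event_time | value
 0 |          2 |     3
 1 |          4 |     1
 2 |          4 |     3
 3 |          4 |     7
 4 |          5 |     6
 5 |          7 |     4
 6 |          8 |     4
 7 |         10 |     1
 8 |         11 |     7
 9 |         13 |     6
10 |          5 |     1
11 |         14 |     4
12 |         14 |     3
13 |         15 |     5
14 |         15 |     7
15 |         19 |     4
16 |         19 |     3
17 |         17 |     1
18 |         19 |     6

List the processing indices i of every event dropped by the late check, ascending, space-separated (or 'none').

i=0 t=2 v=3: → [2,4); WM=2
i=1 t=4 v=1: → [4,6); WM=4
i=2 t=4 v=3: → [4,6); WM=4
i=3 t=4 v=7: → [4,6); WM=4
i=4 t=5 v=6: → [4,7); WM=5
i=5 t=7 v=4: → [7,9); WM=7
i=6 t=8 v=4: → [7,10); WM=8
i=7 t=10 v=1: → [10,12); WM=10
i=8 t=11 v=7: → [10,13); WM=11
i=9 t=13 v=6: → [13,15); WM=13
i=10 t=5 v=1: DROP (t<13-0); WM=13
i=11 t=14 v=4: → [13,16); WM=14
i=12 t=14 v=3: → [13,16); WM=14
i=13 t=15 v=5: → [13,17); WM=15
i=14 t=15 v=7: → [13,17); WM=15
i=15 t=19 v=4: → [19,21); WM=19
i=16 t=19 v=3: → [19,21); WM=19
i=17 t=17 v=1: DROP (t<19-0); WM=19
i=18 t=19 v=6: → [19,21); WM=19

10 17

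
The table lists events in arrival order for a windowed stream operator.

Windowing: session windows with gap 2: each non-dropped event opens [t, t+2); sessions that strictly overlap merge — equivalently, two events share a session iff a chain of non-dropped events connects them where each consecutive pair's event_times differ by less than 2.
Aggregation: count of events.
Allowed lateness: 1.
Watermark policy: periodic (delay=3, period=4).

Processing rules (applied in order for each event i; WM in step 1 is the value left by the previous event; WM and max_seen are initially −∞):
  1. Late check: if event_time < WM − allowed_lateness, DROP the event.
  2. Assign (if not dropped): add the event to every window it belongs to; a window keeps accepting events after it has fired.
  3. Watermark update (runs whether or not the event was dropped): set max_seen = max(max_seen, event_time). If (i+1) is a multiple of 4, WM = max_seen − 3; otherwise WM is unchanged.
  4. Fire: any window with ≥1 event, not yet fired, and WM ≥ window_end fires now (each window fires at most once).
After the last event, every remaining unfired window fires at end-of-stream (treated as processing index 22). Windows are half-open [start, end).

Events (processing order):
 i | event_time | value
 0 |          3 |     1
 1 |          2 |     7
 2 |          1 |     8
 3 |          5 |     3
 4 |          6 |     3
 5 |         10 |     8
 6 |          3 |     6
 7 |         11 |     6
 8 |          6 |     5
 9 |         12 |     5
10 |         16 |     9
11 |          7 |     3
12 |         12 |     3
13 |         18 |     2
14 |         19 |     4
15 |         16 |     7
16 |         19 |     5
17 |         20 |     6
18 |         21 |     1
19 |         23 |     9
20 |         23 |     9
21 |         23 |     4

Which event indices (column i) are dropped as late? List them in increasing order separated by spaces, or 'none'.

i=0 t=3 v=1: → [3,5); WM=−∞
i=1 t=2 v=7: → [2,5); WM=−∞
i=2 t=1 v=8: → [1,5); WM=−∞
i=3 t=5 v=3: → [5,7); WM=2
i=4 t=6 v=3: → [5,8); WM=2
i=5 t=10 v=8: → [10,12); WM=2
i=6 t=3 v=6: → [1,5); WM=2
i=7 t=11 v=6: → [10,13); WM=8
i=8 t=6 v=5: DROP (t<8-1); WM=8
i=9 t=12 v=5: → [10,14); WM=8
i=10 t=16 v=9: → [16,18); WM=8
i=11 t=7 v=3: → [5,9); WM=13
i=12 t=12 v=3: → [10,14); WM=13
i=13 t=18 v=2: → [18,20); WM=13
i=14 t=19 v=4: → [18,21); WM=13
i=15 t=16 v=7: → [16,18); WM=16
i=16 t=19 v=5: → [18,21); WM=16
i=17 t=20 v=6: → [18,22); WM=16
i=18 t=21 v=1: → [18,23); WM=16
i=19 t=23 v=9: → [23,25); WM=20
i=20 t=23 v=9: → [23,25); WM=20
i=21 t=23 v=4: → [23,25); WM=20

8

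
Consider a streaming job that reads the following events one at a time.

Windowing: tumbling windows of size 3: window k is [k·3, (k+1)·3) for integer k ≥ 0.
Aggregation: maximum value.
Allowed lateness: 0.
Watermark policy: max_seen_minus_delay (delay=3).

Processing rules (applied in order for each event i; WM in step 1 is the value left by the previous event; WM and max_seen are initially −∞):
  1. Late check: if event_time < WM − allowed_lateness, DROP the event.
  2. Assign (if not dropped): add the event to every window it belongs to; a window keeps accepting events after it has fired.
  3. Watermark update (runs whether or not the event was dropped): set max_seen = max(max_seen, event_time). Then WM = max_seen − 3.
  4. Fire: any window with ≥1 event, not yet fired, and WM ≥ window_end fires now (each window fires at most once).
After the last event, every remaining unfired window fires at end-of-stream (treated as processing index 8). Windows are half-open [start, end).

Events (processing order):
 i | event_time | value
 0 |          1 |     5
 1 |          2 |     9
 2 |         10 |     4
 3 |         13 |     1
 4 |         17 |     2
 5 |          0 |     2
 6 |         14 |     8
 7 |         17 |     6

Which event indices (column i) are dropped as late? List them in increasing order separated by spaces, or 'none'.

i=0 t=1 v=5: → [0,3); WM=-2
i=1 t=2 v=9: → [0,3); WM=-1
i=2 t=10 v=4: → [9,12); WM=7; [0,3) fires=9
i=3 t=13 v=1: → [12,15); WM=10
i=4 t=17 v=2: → [15,18); WM=14; [9,12) fires=4
i=5 t=0 v=2: DROP (t<14-0); WM=14
i=6 t=14 v=8: → [12,15); WM=14
i=7 t=17 v=6: → [15,18); WM=14

5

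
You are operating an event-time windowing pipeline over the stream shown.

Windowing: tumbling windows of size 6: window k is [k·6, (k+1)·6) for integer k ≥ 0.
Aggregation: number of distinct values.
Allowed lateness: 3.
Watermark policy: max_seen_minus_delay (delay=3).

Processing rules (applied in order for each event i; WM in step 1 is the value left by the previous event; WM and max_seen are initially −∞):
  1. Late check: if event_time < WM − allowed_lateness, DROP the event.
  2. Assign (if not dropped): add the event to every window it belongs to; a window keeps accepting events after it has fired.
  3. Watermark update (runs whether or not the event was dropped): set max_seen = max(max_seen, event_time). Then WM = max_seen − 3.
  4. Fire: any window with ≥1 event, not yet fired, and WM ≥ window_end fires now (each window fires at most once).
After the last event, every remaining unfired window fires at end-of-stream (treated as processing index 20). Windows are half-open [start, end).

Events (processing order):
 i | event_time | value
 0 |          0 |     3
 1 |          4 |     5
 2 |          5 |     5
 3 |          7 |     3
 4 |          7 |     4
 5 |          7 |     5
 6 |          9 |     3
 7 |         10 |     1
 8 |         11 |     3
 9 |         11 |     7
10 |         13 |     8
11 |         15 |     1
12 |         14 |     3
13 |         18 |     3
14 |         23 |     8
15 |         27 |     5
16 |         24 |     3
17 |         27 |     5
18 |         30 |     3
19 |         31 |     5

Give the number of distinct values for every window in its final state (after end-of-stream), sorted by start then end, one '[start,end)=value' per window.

i=0 t=0 v=3: → [0,6); WM=-3
i=1 t=4 v=5: → [0,6); WM=1
i=2 t=5 v=5: → [0,6); WM=2
i=3 t=7 v=3: → [6,12); WM=4
i=4 t=7 v=4: → [6,12); WM=4
i=5 t=7 v=5: → [6,12); WM=4
i=6 t=9 v=3: → [6,12); WM=6; [0,6) fires=2
i=7 t=10 v=1: → [6,12); WM=7
i=8 t=11 v=3: → [6,12); WM=8
i=9 t=11 v=7: → [6,12); WM=8
i=10 t=13 v=8: → [12,18); WM=10
i=11 t=15 v=1: → [12,18); WM=12; [6,12) fires=5
i=12 t=14 v=3: → [12,18); WM=12
i=13 t=18 v=3: → [18,24); WM=15
i=14 t=23 v=8: → [18,24); WM=20; [12,18) fires=3
i=15 t=27 v=5: → [24,30); WM=24; [18,24) fires=2
i=16 t=24 v=3: → [24,30); WM=24
i=17 t=27 v=5: → [24,30); WM=24
i=18 t=30 v=3: → [30,36); WM=27
i=19 t=31 v=5: → [30,36); WM=28

[0,6)=2 [6,12)=5 [12,18)=3 [18,24)=2 [24,30)=2 [30,36)=2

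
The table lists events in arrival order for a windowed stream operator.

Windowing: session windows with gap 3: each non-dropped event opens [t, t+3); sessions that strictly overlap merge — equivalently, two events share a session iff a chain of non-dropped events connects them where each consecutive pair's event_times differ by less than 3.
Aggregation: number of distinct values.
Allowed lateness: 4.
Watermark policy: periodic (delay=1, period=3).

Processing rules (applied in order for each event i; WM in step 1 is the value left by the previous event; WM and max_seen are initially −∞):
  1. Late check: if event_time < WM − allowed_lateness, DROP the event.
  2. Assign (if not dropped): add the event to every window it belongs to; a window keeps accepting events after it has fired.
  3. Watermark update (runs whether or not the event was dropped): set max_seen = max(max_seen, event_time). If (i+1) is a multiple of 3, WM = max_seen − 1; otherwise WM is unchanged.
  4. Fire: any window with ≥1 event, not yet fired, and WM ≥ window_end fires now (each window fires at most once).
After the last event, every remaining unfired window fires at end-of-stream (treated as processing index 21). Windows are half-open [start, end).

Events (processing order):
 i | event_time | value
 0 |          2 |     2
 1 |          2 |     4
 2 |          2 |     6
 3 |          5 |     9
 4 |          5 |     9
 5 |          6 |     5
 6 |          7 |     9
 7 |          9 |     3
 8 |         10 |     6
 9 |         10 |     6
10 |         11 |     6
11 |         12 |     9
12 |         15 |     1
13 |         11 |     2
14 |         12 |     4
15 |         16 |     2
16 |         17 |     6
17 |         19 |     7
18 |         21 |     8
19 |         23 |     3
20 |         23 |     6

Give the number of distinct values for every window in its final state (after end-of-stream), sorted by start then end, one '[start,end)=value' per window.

i=0 t=2 v=2: → [2,5); WM=−∞
i=1 t=2 v=4: → [2,5); WM=−∞
i=2 t=2 v=6: → [2,5); WM=1
i=3 t=5 v=9: → [5,8); WM=1
i=4 t=5 v=9: → [5,8); WM=1
i=5 t=6 v=5: → [5,9); WM=5
i=6 t=7 v=9: → [5,10); WM=5
i=7 t=9 v=3: → [5,12); WM=5
i=8 t=10 v=6: → [5,13); WM=9
i=9 t=10 v=6: → [5,13); WM=9
i=10 t=11 v=6: → [5,14); WM=9
i=11 t=12 v=9: → [5,15); WM=11
i=12 t=15 v=1: → [15,18); WM=11
i=13 t=11 v=2: → [5,15); WM=11
i=14 t=12 v=4: → [5,15); WM=14
i=15 t=16 v=2: → [15,19); WM=14
i=16 t=17 v=6: → [15,20); WM=14
i=17 t=19 v=7: → [15,22); WM=18
i=18 t=21 v=8: → [15,24); WM=18
i=19 t=23 v=3: → [15,26); WM=18
i=20 t=23 v=6: → [15,26); WM=22

[2,5)=3 [5,15)=6 [15,26)=6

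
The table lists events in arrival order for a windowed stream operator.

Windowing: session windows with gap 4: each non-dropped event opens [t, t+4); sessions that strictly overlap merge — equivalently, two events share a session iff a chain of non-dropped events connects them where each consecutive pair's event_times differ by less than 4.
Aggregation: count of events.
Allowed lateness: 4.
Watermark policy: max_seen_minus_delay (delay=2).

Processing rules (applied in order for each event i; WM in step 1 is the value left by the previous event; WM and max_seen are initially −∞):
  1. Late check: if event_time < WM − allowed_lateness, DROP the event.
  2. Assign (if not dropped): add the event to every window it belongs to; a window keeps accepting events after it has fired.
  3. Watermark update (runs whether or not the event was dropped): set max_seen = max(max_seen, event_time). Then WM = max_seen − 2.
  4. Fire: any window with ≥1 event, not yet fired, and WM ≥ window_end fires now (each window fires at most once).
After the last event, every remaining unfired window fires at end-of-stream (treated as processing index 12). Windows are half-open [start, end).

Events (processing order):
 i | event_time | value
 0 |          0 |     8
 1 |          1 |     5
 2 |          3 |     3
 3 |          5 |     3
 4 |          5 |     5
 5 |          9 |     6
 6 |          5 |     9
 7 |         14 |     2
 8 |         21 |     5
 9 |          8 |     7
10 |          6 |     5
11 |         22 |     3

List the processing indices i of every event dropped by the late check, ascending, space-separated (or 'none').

9 10

i=0 t=0 v=8: → [0,4); WM=-2
i=1 t=1 v=5: → [0,5); WM=-1
i=2 t=3 v=3: → [0,7); WM=1
i=3 t=5 v=3: → [0,9); WM=3
i=4 t=5 v=5: → [0,9); WM=3
i=5 t=9 v=6: → [9,13); WM=7
i=6 t=5 v=9: → [0,9); WM=7
i=7 t=14 v=2: → [14,18); WM=12
i=8 t=21 v=5: → [21,25); WM=19
i=9 t=8 v=7: DROP (t<19-4); WM=19
i=10 t=6 v=5: DROP (t<19-4); WM=19
i=11 t=22 v=3: → [21,26); WM=20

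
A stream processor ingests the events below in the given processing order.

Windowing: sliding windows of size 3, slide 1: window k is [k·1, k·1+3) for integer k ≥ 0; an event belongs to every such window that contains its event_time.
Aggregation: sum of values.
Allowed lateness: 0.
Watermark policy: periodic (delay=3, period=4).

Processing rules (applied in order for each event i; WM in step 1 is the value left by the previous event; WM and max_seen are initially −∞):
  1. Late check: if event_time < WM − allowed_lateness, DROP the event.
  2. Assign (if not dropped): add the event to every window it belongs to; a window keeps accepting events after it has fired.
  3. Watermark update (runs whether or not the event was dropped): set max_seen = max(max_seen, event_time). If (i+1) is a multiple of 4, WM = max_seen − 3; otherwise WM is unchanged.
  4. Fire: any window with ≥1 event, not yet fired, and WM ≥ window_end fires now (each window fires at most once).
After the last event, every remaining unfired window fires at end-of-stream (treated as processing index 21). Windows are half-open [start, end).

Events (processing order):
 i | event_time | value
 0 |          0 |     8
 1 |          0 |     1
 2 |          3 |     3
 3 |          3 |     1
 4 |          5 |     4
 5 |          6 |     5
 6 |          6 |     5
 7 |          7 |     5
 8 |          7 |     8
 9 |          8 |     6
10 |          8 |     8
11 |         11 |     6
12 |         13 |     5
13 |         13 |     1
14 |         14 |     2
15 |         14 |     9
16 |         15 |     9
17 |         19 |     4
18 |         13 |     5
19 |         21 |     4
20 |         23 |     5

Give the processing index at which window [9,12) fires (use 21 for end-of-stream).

i=0 t=0 v=8: → [0,3); WM=−∞
i=1 t=0 v=1: → [0,3); WM=−∞
i=2 t=3 v=3: → [3,6),[2,5),[1,4); WM=−∞
i=3 t=3 v=1: → [3,6),[2,5),[1,4); WM=0
i=4 t=5 v=4: → [5,8),[4,7),[3,6); WM=0
i=5 t=6 v=5: → [6,9),[5,8),[4,7); WM=0
i=6 t=6 v=5: → [6,9),[5,8),[4,7); WM=0
i=7 t=7 v=5: → [7,10),[6,9),[5,8); WM=4; [0,3) fires=9 [1,4) fires=4
i=8 t=7 v=8: → [7,10),[6,9),[5,8); WM=4
i=9 t=8 v=6: → [8,11),[7,10),[6,9); WM=4
i=10 t=8 v=8: → [8,11),[7,10),[6,9); WM=4
i=11 t=11 v=6: → [11,14),[10,13),[9,12); WM=8; [2,5) fires=4 [3,6) fires=8 [4,7) fires=14 [5,8) fires=27
i=12 t=13 v=5: → [13,16),[12,15),[11,14); WM=8
i=13 t=13 v=1: → [13,16),[12,15),[11,14); WM=8
i=14 t=14 v=2: → [14,17),[13,16),[12,15); WM=8
i=15 t=14 v=9: → [14,17),[13,16),[12,15); WM=11; [6,9) fires=37 [7,10) fires=27 [8,11) fires=14
i=16 t=15 v=9: → [15,18),[14,17),[13,16); WM=11
i=17 t=19 v=4: → [19,22),[18,21),[17,20); WM=11
i=18 t=13 v=5: → [13,16),[12,15),[11,14); WM=11
i=19 t=21 v=4: → [21,24),[20,23),[19,22); WM=18; [9,12) fires=6 [10,13) fires=6 [11,14) fires=17 [12,15) fires=22 [13,16) fires=31 [14,17) fires=20 [15,18) fires=9
i=20 t=23 v=5: → [23,26),[22,25),[21,24); WM=18

19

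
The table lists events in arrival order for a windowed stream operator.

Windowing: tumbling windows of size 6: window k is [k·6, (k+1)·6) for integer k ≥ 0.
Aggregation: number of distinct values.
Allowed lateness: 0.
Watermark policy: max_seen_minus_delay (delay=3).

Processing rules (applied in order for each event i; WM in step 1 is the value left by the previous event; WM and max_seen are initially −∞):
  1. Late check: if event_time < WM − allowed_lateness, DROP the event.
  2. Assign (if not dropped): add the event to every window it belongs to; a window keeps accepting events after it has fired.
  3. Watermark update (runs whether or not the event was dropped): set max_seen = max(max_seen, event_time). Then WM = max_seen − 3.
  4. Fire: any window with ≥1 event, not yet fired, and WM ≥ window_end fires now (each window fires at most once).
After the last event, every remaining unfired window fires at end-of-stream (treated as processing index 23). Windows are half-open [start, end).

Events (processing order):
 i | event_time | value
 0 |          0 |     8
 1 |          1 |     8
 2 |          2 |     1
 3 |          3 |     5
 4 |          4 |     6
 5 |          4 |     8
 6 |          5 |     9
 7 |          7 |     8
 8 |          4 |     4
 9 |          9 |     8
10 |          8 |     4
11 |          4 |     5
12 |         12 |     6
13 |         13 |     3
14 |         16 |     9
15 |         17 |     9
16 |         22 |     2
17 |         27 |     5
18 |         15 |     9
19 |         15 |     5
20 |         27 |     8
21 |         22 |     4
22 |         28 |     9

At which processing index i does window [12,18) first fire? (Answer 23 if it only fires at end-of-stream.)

i=0 t=0 v=8: → [0,6); WM=-3
i=1 t=1 v=8: → [0,6); WM=-2
i=2 t=2 v=1: → [0,6); WM=-1
i=3 t=3 v=5: → [0,6); WM=0
i=4 t=4 v=6: → [0,6); WM=1
i=5 t=4 v=8: → [0,6); WM=1
i=6 t=5 v=9: → [0,6); WM=2
i=7 t=7 v=8: → [6,12); WM=4
i=8 t=4 v=4: → [0,6); WM=4
i=9 t=9 v=8: → [6,12); WM=6; [0,6) fires=6
i=10 t=8 v=4: → [6,12); WM=6
i=11 t=4 v=5: DROP (t<6-0); WM=6
i=12 t=12 v=6: → [12,18); WM=9
i=13 t=13 v=3: → [12,18); WM=10
i=14 t=16 v=9: → [12,18); WM=13; [6,12) fires=2
i=15 t=17 v=9: → [12,18); WM=14
i=16 t=22 v=2: → [18,24); WM=19; [12,18) fires=3
i=17 t=27 v=5: → [24,30); WM=24; [18,24) fires=1
i=18 t=15 v=9: DROP (t<24-0); WM=24
i=19 t=15 v=5: DROP (t<24-0); WM=24
i=20 t=27 v=8: → [24,30); WM=24
i=21 t=22 v=4: DROP (t<24-0); WM=24
i=22 t=28 v=9: → [24,30); WM=25

16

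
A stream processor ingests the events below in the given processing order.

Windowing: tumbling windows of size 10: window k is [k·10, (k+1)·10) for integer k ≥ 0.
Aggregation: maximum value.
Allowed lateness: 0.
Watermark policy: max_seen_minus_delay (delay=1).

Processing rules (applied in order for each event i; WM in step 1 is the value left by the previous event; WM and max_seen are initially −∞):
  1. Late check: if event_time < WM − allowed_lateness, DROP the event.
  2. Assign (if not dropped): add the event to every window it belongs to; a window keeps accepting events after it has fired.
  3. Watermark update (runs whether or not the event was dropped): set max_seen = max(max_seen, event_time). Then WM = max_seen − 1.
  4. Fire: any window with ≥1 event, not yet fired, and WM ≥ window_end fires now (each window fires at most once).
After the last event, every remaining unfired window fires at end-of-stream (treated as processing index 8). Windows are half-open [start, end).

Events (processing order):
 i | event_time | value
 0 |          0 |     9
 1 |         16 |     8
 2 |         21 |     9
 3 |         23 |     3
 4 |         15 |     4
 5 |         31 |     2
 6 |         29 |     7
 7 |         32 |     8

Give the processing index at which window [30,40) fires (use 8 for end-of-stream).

i=0 t=0 v=9: → [0,10); WM=-1
i=1 t=16 v=8: → [10,20); WM=15; [0,10) fires=9
i=2 t=21 v=9: → [20,30); WM=20; [10,20) fires=8
i=3 t=23 v=3: → [20,30); WM=22
i=4 t=15 v=4: DROP (t<22-0); WM=22
i=5 t=31 v=2: → [30,40); WM=30; [20,30) fires=9
i=6 t=29 v=7: DROP (t<30-0); WM=30
i=7 t=32 v=8: → [30,40); WM=31

8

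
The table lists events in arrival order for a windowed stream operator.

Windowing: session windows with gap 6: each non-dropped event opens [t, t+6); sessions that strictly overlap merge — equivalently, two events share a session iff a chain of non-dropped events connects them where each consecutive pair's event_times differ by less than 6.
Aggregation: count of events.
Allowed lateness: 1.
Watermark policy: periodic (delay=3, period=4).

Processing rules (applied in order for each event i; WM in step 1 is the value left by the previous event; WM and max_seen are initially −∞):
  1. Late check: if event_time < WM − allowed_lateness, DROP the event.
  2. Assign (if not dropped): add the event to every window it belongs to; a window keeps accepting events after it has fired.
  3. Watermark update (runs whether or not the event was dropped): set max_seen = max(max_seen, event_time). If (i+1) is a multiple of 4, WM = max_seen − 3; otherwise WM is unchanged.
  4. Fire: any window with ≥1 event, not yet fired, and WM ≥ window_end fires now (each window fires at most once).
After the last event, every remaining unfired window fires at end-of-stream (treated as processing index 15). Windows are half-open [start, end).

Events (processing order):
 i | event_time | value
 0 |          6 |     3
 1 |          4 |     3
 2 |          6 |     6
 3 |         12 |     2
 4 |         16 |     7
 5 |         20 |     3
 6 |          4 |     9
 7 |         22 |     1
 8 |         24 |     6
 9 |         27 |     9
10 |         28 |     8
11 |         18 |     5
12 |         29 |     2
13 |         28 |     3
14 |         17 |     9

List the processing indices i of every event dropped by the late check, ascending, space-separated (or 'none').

i=0 t=6 v=3: → [6,12); WM=−∞
i=1 t=4 v=3: → [4,12); WM=−∞
i=2 t=6 v=6: → [4,12); WM=−∞
i=3 t=12 v=2: → [12,18); WM=9
i=4 t=16 v=7: → [12,22); WM=9
i=5 t=20 v=3: → [12,26); WM=9
i=6 t=4 v=9: DROP (t<9-1); WM=9
i=7 t=22 v=1: → [12,28); WM=19
i=8 t=24 v=6: → [12,30); WM=19
i=9 t=27 v=9: → [12,33); WM=19
i=10 t=28 v=8: → [12,34); WM=19
i=11 t=18 v=5: → [12,34); WM=25
i=12 t=29 v=2: → [12,35); WM=25
i=13 t=28 v=3: → [12,35); WM=25
i=14 t=17 v=9: DROP (t<25-1); WM=25

6 14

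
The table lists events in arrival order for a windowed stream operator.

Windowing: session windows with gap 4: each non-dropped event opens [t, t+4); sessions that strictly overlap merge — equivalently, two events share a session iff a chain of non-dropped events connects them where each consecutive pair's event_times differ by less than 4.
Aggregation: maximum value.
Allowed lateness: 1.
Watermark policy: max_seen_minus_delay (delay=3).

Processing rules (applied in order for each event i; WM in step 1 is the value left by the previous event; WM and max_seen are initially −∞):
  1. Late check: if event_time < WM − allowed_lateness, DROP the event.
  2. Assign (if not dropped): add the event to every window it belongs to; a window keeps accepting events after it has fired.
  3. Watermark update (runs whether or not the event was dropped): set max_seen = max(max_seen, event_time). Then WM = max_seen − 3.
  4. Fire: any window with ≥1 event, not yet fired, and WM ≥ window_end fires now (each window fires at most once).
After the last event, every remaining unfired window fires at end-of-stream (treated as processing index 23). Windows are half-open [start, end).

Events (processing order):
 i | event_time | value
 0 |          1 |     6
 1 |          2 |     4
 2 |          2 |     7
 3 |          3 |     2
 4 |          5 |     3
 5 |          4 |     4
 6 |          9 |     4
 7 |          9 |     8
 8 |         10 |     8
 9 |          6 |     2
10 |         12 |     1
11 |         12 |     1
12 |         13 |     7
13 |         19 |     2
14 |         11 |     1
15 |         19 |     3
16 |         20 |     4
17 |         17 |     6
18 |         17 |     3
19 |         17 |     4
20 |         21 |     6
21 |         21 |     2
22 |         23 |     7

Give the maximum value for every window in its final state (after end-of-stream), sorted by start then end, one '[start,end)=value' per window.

i=0 t=1 v=6: → [1,5); WM=-2
i=1 t=2 v=4: → [1,6); WM=-1
i=2 t=2 v=7: → [1,6); WM=-1
i=3 t=3 v=2: → [1,7); WM=0
i=4 t=5 v=3: → [1,9); WM=2
i=5 t=4 v=4: → [1,9); WM=2
i=6 t=9 v=4: → [9,13); WM=6
i=7 t=9 v=8: → [9,13); WM=6
i=8 t=10 v=8: → [9,14); WM=7
i=9 t=6 v=2: → [1,14); WM=7
i=10 t=12 v=1: → [1,16); WM=9
i=11 t=12 v=1: → [1,16); WM=9
i=12 t=13 v=7: → [1,17); WM=10
i=13 t=19 v=2: → [19,23); WM=16
i=14 t=11 v=1: DROP (t<16-1); WM=16
i=15 t=19 v=3: → [19,23); WM=16
i=16 t=20 v=4: → [19,24); WM=17
i=17 t=17 v=6: → [17,24); WM=17
i=18 t=17 v=3: → [17,24); WM=17
i=19 t=17 v=4: → [17,24); WM=17
i=20 t=21 v=6: → [17,25); WM=18
i=21 t=21 v=2: → [17,25); WM=18
i=22 t=23 v=7: → [17,27); WM=20

[1,17)=8 [17,27)=7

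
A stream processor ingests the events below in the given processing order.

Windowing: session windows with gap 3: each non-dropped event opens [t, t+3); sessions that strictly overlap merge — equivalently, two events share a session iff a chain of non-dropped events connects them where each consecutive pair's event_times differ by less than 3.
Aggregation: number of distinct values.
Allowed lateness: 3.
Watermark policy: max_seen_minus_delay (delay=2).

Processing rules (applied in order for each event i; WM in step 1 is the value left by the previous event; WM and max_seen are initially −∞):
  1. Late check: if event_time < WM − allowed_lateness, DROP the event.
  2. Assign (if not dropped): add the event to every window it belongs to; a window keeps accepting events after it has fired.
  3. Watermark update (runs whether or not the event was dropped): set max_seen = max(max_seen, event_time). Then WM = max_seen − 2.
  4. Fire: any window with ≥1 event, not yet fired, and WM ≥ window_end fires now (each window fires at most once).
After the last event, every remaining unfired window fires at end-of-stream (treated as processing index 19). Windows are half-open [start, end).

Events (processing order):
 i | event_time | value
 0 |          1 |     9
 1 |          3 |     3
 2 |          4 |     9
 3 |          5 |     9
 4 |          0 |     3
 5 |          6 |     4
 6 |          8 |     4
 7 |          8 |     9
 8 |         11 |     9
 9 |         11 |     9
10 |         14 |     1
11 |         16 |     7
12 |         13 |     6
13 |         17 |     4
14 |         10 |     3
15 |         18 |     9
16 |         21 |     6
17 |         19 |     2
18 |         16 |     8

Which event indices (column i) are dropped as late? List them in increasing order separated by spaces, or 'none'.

14

i=0 t=1 v=9: → [1,4); WM=-1
i=1 t=3 v=3: → [1,6); WM=1
i=2 t=4 v=9: → [1,7); WM=2
i=3 t=5 v=9: → [1,8); WM=3
i=4 t=0 v=3: → [0,8); WM=3
i=5 t=6 v=4: → [0,9); WM=4
i=6 t=8 v=4: → [0,11); WM=6
i=7 t=8 v=9: → [0,11); WM=6
i=8 t=11 v=9: → [11,14); WM=9
i=9 t=11 v=9: → [11,14); WM=9
i=10 t=14 v=1: → [14,17); WM=12
i=11 t=16 v=7: → [14,19); WM=14
i=12 t=13 v=6: → [11,19); WM=14
i=13 t=17 v=4: → [11,20); WM=15
i=14 t=10 v=3: DROP (t<15-3); WM=15
i=15 t=18 v=9: → [11,21); WM=16
i=16 t=21 v=6: → [21,24); WM=19
i=17 t=19 v=2: → [11,24); WM=19
i=18 t=16 v=8: → [11,24); WM=19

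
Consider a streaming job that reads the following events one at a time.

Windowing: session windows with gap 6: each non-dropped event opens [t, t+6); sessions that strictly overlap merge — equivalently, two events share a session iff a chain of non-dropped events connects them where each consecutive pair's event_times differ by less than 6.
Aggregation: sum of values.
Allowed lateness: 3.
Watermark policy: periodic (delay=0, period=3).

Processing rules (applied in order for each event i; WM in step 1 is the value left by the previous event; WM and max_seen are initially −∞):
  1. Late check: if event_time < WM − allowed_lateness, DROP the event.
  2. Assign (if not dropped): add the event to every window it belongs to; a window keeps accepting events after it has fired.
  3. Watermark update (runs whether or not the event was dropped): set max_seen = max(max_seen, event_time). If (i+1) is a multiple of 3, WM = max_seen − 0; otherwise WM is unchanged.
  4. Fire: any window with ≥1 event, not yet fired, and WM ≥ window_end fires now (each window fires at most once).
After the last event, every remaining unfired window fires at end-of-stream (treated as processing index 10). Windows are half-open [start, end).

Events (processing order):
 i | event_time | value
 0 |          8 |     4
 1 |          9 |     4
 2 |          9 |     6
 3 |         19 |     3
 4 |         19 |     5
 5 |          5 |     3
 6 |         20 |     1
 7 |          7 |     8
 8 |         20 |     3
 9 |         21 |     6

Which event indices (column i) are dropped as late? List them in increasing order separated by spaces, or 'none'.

i=0 t=8 v=4: → [8,14); WM=−∞
i=1 t=9 v=4: → [8,15); WM=−∞
i=2 t=9 v=6: → [8,15); WM=9
i=3 t=19 v=3: → [19,25); WM=9
i=4 t=19 v=5: → [19,25); WM=9
i=5 t=5 v=3: DROP (t<9-3); WM=19
i=6 t=20 v=1: → [19,26); WM=19
i=7 t=7 v=8: DROP (t<19-3); WM=19
i=8 t=20 v=3: → [19,26); WM=20
i=9 t=21 v=6: → [19,27); WM=20

5 7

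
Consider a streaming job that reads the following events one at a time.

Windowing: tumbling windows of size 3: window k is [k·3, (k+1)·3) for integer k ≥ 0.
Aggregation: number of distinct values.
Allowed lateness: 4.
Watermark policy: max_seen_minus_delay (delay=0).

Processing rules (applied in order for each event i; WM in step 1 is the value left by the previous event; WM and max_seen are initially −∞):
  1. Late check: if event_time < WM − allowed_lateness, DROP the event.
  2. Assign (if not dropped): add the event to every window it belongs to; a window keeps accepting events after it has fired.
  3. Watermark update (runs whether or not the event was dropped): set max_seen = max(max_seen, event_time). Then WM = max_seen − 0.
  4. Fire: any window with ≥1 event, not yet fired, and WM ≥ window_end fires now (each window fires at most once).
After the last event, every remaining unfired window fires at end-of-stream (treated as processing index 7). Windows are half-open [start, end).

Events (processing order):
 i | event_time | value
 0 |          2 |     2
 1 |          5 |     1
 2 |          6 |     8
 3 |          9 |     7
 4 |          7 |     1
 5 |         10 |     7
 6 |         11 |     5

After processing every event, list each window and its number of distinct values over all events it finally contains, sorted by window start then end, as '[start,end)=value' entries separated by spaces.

[0,3)=1 [3,6)=1 [6,9)=2 [9,12)=2

i=0 t=2 v=2: → [0,3); WM=2
i=1 t=5 v=1: → [3,6); WM=5; [0,3) fires=1
i=2 t=6 v=8: → [6,9); WM=6; [3,6) fires=1
i=3 t=9 v=7: → [9,12); WM=9; [6,9) fires=1
i=4 t=7 v=1: → [6,9); WM=9
i=5 t=10 v=7: → [9,12); WM=10
i=6 t=11 v=5: → [9,12); WM=11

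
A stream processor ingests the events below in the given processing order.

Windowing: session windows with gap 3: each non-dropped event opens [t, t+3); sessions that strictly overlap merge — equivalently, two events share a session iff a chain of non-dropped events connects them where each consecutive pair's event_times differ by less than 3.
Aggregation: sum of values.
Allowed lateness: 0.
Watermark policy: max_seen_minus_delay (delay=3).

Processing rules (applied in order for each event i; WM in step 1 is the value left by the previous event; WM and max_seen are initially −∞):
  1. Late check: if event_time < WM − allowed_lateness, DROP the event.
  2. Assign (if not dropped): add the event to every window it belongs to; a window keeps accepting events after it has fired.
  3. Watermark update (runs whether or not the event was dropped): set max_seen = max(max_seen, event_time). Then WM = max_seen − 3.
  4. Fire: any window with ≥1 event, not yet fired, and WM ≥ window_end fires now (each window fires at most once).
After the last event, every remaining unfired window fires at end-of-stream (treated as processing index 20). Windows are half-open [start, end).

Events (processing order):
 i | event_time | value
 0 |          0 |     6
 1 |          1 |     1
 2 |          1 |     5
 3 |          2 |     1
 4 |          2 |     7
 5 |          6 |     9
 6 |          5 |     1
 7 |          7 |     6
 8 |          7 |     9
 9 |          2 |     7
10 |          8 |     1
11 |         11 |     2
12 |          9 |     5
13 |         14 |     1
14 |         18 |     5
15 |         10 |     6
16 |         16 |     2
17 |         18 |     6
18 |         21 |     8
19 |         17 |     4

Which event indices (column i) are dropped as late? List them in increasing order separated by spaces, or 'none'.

9 15 19

i=0 t=0 v=6: → [0,3); WM=-3
i=1 t=1 v=1: → [0,4); WM=-2
i=2 t=1 v=5: → [0,4); WM=-2
i=3 t=2 v=1: → [0,5); WM=-1
i=4 t=2 v=7: → [0,5); WM=-1
i=5 t=6 v=9: → [6,9); WM=3
i=6 t=5 v=1: → [5,9); WM=3
i=7 t=7 v=6: → [5,10); WM=4
i=8 t=7 v=9: → [5,10); WM=4
i=9 t=2 v=7: DROP (t<4-0); WM=4
i=10 t=8 v=1: → [5,11); WM=5
i=11 t=11 v=2: → [11,14); WM=8
i=12 t=9 v=5: → [5,14); WM=8
i=13 t=14 v=1: → [14,17); WM=11
i=14 t=18 v=5: → [18,21); WM=15
i=15 t=10 v=6: DROP (t<15-0); WM=15
i=16 t=16 v=2: → [14,21); WM=15
i=17 t=18 v=6: → [14,21); WM=15
i=18 t=21 v=8: → [21,24); WM=18
i=19 t=17 v=4: DROP (t<18-0); WM=18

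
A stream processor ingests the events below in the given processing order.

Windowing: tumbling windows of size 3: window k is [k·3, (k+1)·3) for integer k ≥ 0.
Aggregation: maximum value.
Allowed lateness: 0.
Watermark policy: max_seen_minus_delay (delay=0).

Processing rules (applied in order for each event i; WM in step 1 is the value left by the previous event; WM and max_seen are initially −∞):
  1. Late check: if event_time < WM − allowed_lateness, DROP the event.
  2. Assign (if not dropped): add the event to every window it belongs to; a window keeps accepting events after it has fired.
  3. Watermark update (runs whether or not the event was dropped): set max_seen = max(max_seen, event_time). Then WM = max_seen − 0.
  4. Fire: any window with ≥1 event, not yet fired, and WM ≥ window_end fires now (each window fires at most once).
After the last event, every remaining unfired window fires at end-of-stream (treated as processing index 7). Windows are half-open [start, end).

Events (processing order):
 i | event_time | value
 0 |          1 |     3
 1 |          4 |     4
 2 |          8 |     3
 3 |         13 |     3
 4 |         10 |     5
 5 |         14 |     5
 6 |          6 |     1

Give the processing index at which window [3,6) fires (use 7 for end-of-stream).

i=0 t=1 v=3: → [0,3); WM=1
i=1 t=4 v=4: → [3,6); WM=4; [0,3) fires=3
i=2 t=8 v=3: → [6,9); WM=8; [3,6) fires=4
i=3 t=13 v=3: → [12,15); WM=13; [6,9) fires=3
i=4 t=10 v=5: DROP (t<13-0); WM=13
i=5 t=14 v=5: → [12,15); WM=14
i=6 t=6 v=1: DROP (t<14-0); WM=14

2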